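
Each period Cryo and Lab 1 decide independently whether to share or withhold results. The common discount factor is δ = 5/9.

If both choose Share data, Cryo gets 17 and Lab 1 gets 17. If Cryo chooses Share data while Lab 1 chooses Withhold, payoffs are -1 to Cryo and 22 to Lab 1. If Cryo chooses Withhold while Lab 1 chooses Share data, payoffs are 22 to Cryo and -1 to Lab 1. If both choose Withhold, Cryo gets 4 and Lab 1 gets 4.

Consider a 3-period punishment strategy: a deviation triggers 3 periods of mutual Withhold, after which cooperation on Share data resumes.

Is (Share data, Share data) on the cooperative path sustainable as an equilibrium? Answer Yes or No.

Comparing payoff streams over the 4 periods until play realigns: cooperate → 17(1+δ+…+δ^3); deviate → 22 + 4(δ+…+δ^3).
Cooperation is sustained iff (17−4)(δ+…+δ^3) ≥ 22−17.
δ+…+δ^3 = 5/9·(1−(5/9)^3)/(1−5/9) = 1.0357, and (22−17)/(17−4) = 0.3846.
1.0357 ≥ 0.3846, so cooperation is sustainable.

Yes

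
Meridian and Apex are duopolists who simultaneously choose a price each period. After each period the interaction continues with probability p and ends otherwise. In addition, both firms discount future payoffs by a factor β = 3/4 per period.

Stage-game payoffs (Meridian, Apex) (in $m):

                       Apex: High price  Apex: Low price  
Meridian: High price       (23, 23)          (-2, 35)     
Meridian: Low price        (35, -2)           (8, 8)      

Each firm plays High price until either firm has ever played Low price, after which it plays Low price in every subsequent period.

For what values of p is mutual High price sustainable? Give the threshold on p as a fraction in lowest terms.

16/27

Expected continuation weight on next period's payoff is β·p = 3/4·p, which plays the role of the discount factor.
Cooperation requires 3/4·p ≥ (35−23)/(35−8) = 4/9, hence p ≥ 16/27.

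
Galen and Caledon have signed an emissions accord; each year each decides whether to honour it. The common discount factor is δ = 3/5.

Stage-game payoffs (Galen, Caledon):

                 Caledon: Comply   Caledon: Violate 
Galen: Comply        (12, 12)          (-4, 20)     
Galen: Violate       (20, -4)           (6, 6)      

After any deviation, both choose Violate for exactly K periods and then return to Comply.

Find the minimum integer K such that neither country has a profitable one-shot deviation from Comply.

5

No profitable deviation requires (12−6)(δ+…+δ^K) ≥ 20−12, i.e. δ+…+δ^K ≥ 4/3 ≈ 1.3333.
With δ = 3/5, the partial sums are K=1: 0.6000, K=2: 0.9600, K=3: 1.1760, K=4: 1.3056, K=5: 1.3834.
K = 5 is the first length at which the sum reaches 1.3333.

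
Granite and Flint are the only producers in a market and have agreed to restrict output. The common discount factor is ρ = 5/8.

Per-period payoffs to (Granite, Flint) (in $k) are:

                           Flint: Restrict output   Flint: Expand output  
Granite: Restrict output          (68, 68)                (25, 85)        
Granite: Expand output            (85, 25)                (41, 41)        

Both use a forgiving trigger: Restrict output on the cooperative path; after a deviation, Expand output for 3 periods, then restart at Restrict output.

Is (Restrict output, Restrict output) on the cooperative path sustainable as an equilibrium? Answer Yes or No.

Yes

A one-shot deviation gives 85 now, then 41 for 3 periods, then back to 68.
Gain from deviating: (85−68) today; loss: (68−41) in each of the next 3 periods.
No-deviation condition: (68−41)(ρ+…+ρ^3) ≥ 85−68, i.e. ρ+…+ρ^3 ≥ 17/27.
At ρ = 5/8: ρ+…+ρ^3 = 1.2598 ≥ 0.6296.
So cooperation is sustainable.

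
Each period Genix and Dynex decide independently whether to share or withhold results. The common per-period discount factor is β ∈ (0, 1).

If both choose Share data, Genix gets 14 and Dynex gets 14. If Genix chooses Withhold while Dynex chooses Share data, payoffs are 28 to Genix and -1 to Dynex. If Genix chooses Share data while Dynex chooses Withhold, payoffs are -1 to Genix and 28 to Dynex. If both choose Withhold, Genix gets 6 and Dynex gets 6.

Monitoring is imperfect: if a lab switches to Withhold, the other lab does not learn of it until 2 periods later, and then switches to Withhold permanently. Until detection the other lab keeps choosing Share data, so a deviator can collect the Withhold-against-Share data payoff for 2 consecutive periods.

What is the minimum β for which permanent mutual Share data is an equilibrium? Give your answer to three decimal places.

0.798

Deviating for the 2 undetected periods gains 28−14 = 14 per period over cooperation, then loses 14−6 = 8 per period forever once punishment starts.
Gain: 14(1 + β + … + β^1); loss: 8·β^2/(1−β).
No profitable deviation ⇔ 14(1−β^2) ≤ 8·β^2, i.e. β^2 ≥ 14/(14+8) = 7/11.
Hence β ≥ (7/11)^(1/2) ≈ 0.798.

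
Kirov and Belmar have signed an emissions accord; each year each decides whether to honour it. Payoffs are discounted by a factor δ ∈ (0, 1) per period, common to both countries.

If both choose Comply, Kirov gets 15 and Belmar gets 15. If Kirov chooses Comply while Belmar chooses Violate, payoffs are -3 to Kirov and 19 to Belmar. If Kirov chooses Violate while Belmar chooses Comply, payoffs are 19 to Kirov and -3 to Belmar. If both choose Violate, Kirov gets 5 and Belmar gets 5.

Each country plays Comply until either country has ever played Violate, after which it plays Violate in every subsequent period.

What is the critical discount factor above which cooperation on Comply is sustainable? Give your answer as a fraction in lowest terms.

2/7

Cooperation forever yields 15 each period: 15/(1−δ).
Deviating yields 19 once, then 5 forever: 19 + 5δ/(1−δ).
No profitable deviation requires 15/(1−δ) ≥ 19 + 5δ/(1−δ).
Multiplying by (1−δ): 15 ≥ 19(1−δ) + 5δ = 19 − 14δ.
So 14δ ≥ 4, i.e. δ ≥ 4/14 = 2/7.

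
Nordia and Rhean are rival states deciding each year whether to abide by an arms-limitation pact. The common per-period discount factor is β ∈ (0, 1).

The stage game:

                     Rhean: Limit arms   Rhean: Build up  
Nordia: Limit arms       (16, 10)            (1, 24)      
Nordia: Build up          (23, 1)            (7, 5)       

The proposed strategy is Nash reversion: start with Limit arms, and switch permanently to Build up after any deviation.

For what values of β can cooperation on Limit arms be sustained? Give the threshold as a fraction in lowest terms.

14/19

Nordia's threshold: (23−16)/(23−7) = 7/16.
Rhean's threshold: (24−10)/(24−5) = 14/19.
7/16 < 14/19, so Rhean binds and β* = 14/19.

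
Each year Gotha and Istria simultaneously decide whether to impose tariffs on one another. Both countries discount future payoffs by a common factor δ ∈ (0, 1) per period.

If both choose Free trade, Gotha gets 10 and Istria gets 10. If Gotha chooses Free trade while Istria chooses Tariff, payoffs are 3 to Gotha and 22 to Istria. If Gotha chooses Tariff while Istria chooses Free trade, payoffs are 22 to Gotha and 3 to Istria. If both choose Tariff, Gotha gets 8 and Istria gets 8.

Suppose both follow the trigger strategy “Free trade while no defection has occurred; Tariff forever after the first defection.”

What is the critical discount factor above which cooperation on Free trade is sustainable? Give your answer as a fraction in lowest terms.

One-period gain from deviating is 22 − 10 = 12. The loss is 10 − 8 = 2 in every subsequent period, with present value 2·δ/(1−δ).
Deviation is unprofitable when 2·δ/(1−δ) ≥ 12, i.e. δ/(1−δ) ≥ 6.
Equivalently δ ≥ 12/(12+2) = 6/7.

6/7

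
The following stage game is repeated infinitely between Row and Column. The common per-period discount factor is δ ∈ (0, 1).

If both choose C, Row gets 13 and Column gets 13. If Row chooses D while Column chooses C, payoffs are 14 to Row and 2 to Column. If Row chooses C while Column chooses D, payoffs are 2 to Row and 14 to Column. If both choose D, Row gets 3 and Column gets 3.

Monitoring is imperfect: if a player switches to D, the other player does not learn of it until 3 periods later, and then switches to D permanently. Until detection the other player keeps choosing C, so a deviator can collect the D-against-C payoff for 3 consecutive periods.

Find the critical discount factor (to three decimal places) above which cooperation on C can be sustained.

A deviator earns 14 for 3 periods, then 3 forever; cooperating earns 13 forever. Multiplying the IC by (1−δ):
13 ≥ 14(1−δ^3) + 3δ^3, so 11·δ^3 ≥ 1 and δ^3 ≥ 1/11.
δ ≥ (1/11)^(1/3) ≈ 0.450.

0.450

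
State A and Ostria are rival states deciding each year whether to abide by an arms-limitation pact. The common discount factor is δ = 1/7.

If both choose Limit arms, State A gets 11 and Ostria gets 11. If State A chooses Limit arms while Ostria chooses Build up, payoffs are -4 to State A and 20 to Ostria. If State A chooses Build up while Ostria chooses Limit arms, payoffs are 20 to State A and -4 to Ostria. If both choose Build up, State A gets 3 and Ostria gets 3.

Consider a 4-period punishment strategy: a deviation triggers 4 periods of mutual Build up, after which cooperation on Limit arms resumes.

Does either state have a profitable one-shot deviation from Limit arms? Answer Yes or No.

Yes

IC: δ+…+δ^4 ≥ (20−11)/(11−3) = 9/8.
At δ = 1/7: partial sum = 0.1666 < 1.1250. Cooperation not sustainable.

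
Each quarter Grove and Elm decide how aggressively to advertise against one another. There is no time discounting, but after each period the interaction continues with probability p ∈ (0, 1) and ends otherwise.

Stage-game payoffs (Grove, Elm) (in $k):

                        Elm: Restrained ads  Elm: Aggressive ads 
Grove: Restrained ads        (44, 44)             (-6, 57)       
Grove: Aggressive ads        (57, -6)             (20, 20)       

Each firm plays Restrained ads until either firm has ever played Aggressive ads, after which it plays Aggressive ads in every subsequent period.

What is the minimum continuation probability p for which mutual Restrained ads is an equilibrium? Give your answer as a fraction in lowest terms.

With no time discounting, the continuation probability p plays the role of the discount factor.
Grim-trigger IC: 44/(1−p) ≥ 57 + 20p/(1−p) ⇒ p ≥ (57−44)/(57−20) = 13/37.

13/37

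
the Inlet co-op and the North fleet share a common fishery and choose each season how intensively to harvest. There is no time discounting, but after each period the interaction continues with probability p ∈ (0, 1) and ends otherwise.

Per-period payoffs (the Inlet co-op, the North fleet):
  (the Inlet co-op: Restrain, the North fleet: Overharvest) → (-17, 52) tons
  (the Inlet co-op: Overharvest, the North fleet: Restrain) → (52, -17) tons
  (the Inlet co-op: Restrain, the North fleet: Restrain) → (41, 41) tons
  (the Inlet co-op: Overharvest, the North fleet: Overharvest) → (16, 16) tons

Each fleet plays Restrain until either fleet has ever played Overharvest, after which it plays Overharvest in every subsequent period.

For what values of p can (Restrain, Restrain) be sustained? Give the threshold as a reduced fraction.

11/36

Expected cooperation value is 41 + p·41 + p²·41 + … = 41/(1−p); deviation gives 52 + p·16/(1−p).
41 ≥ 52(1−p) + 16p ⇒ 36p ≥ 11 ⇒ p ≥ 11/36.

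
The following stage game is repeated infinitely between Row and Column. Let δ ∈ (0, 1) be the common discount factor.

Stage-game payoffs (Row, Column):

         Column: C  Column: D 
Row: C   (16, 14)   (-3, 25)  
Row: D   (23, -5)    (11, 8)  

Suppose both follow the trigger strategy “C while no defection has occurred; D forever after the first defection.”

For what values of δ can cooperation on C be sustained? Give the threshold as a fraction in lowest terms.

11/17

Row's threshold: (23−16)/(23−11) = 7/12.
Column's threshold: (25−14)/(25−8) = 11/17.
7/12 < 11/17, so Column binds and δ* = 11/17.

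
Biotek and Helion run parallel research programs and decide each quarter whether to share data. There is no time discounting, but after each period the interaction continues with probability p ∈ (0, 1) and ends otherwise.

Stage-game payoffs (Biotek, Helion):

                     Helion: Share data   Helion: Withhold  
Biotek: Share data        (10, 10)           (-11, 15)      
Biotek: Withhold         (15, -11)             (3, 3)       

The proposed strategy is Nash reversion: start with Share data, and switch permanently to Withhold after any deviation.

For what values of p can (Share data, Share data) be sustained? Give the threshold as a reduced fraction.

Expected cooperation value is 10 + p·10 + p²·10 + … = 10/(1−p); deviation gives 15 + p·3/(1−p).
10 ≥ 15(1−p) + 3p ⇒ 12p ≥ 5 ⇒ p ≥ 5/12.

5/12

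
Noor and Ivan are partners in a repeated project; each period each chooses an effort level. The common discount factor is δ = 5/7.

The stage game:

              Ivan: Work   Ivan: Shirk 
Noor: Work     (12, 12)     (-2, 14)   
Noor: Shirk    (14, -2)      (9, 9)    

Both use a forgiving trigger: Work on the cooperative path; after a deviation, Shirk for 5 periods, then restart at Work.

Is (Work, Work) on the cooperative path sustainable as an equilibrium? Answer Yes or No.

IC: δ+…+δ^5 ≥ (14−12)/(12−9) = 2/3.
At δ = 5/7: partial sum = 2.0352 ≥ 0.6667. Cooperation sustainable.

Yes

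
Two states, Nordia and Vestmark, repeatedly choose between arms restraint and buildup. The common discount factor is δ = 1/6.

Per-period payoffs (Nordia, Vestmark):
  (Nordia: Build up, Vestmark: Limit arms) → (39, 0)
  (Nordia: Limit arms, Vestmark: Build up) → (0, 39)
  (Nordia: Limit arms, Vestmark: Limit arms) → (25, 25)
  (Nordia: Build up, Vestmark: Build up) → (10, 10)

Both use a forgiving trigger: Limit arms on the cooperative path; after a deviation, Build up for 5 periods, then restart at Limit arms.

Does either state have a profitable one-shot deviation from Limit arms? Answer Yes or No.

Yes

A one-shot deviation gives 39 now, then 10 for 5 periods, then back to 25.
Gain from deviating: (39−25) today; loss: (25−10) in each of the next 5 periods.
No-deviation condition: (25−10)(δ+…+δ^5) ≥ 39−25, i.e. δ+…+δ^5 ≥ 14/15.
At δ = 1/6: δ+…+δ^5 = 0.2000 < 0.9333.
So cooperation is not sustainable.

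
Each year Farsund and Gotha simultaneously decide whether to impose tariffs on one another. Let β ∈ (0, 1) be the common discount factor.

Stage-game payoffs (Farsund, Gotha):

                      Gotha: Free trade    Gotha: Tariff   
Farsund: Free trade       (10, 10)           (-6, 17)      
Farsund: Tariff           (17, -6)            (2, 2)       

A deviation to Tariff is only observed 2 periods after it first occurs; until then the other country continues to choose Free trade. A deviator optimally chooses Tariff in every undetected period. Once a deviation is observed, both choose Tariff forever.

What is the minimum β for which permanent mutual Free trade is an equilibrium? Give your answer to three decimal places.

The best deviation is to choose Tariff for all 2 undetected periods, earning 17 each, then 2 forever once detected.
Deviation value: 17(1−β^2)/(1−β) + 2β^2/(1−β); cooperation value: 10/(1−β).
IC: 10 ≥ 17(1−β^2) + 2β^2 = 17 − 15β^2.
So β^2 ≥ 7/15, giving β ≥ (7/15)^(1/2) ≈ 0.683.

0.683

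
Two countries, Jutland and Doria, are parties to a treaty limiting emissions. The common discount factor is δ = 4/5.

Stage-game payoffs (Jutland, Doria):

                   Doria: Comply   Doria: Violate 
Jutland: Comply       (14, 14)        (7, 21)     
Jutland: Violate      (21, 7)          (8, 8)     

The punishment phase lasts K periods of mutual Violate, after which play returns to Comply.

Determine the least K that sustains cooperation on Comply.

IC: δ(1−δ^K)/(1−δ) ≥ (21−14)/(14−8) = 7/6.
With δ = 4/5: need 1 − δ^K ≥ 7/6·(1−4/5)/(4/5), i.e. δ^K ≤ 0.7083.
Since (4/5)^1 = 0.8000 and (4/5)^2 = 0.6400, the smallest such K is 2.

2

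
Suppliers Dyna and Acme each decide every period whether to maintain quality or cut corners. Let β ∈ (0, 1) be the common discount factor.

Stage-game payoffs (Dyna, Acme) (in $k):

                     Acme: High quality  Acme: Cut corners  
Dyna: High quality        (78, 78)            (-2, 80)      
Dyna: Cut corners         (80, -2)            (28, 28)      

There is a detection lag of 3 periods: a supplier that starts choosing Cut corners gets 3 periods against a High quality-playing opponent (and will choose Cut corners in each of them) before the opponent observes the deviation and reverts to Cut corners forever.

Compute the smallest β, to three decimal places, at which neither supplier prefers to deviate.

0.338

Deviating for the 3 undetected periods gains 80−78 = 2 per period over cooperation, then loses 78−28 = 50 per period forever once punishment starts.
Gain: 2(1 + β + … + β^2); loss: 50·β^3/(1−β).
No profitable deviation ⇔ 2(1−β^3) ≤ 50·β^3, i.e. β^3 ≥ 2/(2+50) = 1/26.
Hence β ≥ (1/26)^(1/3) ≈ 0.338.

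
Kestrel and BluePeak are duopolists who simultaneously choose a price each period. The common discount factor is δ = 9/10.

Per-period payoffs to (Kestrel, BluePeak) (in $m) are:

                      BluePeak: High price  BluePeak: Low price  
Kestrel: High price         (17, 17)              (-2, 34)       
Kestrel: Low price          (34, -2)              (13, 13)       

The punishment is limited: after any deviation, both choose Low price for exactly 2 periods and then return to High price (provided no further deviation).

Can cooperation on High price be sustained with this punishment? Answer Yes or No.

IC: δ+…+δ^2 ≥ (34−17)/(17−13) = 17/4.
At δ = 9/10: partial sum = 1.7100 < 4.2500. Cooperation not sustainable.

No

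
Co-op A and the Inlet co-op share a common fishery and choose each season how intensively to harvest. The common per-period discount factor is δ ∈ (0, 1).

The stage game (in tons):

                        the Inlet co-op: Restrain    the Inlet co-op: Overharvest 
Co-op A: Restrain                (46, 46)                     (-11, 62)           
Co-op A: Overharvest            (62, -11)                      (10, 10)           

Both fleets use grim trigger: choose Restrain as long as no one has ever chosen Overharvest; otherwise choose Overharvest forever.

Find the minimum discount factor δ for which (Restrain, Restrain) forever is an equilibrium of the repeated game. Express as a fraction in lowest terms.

4/13

Cooperation forever yields 46 each period: 46/(1−δ).
Deviating yields 62 once, then 10 forever: 62 + 10δ/(1−δ).
No profitable deviation requires 46/(1−δ) ≥ 62 + 10δ/(1−δ).
Multiplying by (1−δ): 46 ≥ 62(1−δ) + 10δ = 62 − 52δ.
So 52δ ≥ 16, i.e. δ ≥ 16/52 = 4/13.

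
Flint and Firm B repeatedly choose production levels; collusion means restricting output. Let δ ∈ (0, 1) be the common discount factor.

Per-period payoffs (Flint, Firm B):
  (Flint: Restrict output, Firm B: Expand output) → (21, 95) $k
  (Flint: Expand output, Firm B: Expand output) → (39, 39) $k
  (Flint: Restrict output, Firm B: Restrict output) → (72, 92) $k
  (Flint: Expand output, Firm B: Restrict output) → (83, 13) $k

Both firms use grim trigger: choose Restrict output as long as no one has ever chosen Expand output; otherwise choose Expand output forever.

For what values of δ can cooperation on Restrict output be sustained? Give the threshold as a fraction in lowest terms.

Flint: cooperation gives 72 each period; deviation gives 83 once then 39 forever.
  72/(1−δ) ≥ 83 + 39δ/(1−δ) ⇒ δ ≥ 11/44 = 1/4.
Firm B: cooperation gives 92 each period; deviation gives 95 once then 39 forever.
  δ ≥ 3/56.
Both must hold, so the binding constraint is Flint's: δ ≥ 1/4.

1/4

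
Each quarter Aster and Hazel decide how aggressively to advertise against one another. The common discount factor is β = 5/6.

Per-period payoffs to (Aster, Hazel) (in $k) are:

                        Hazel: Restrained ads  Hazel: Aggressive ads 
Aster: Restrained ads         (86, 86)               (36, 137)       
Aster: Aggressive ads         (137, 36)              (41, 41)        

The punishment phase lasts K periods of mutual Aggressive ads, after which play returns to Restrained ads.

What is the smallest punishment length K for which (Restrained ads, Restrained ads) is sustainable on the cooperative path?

No profitable deviation requires (86−41)(β+…+β^K) ≥ 137−86, i.e. β+…+β^K ≥ 17/15 ≈ 1.1333.
With β = 5/6, the partial sums are K=1: 0.8333, K=2: 1.5278.
K = 2 is the first length at which the sum reaches 1.1333.

2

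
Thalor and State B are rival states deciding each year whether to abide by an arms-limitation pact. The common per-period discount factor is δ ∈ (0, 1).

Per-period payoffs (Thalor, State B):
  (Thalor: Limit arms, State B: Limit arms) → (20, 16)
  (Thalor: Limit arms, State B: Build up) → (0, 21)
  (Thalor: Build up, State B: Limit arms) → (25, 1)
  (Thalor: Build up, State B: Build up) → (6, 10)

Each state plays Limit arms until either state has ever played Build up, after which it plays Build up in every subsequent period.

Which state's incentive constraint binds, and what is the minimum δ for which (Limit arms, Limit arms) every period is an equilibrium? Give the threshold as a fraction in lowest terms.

Thalor: cooperation gives 20 each period; deviation gives 25 once then 6 forever.
  20/(1−δ) ≥ 25 + 6δ/(1−δ) ⇒ δ ≥ 5/19.
State B: cooperation gives 16 each period; deviation gives 21 once then 10 forever.
  δ ≥ 5/11.
Both must hold, so the binding constraint is State B's: δ ≥ 5/11.

State B; δ ≥ 5/11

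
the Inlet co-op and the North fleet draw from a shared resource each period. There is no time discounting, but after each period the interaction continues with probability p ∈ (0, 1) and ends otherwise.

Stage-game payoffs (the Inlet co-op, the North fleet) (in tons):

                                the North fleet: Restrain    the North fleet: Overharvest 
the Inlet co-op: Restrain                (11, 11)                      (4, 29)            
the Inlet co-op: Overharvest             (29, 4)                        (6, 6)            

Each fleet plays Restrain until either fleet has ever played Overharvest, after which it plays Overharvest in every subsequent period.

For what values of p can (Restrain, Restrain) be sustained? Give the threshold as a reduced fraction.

Expected cooperation value is 11 + p·11 + p²·11 + … = 11/(1−p); deviation gives 29 + p·6/(1−p).
11 ≥ 29(1−p) + 6p ⇒ 23p ≥ 18 ⇒ p ≥ 18/23.

18/23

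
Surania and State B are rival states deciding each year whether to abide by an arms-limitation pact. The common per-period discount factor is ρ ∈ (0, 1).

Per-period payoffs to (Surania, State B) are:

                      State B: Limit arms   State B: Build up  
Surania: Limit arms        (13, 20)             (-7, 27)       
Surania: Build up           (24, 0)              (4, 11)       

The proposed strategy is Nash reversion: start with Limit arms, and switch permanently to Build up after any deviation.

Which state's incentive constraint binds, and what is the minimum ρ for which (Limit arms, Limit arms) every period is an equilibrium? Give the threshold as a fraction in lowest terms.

For Surania: deviation gain 24−13 = 11, per-period punishment loss 13−4 = 9. IC gives ρ ≥ 11/20.
For State B: gain 7, loss 9 per period, so ρ ≥ 7/16.
The tighter constraint is Surania's, so cooperation needs ρ ≥ 11/20.

Surania; ρ ≥ 11/20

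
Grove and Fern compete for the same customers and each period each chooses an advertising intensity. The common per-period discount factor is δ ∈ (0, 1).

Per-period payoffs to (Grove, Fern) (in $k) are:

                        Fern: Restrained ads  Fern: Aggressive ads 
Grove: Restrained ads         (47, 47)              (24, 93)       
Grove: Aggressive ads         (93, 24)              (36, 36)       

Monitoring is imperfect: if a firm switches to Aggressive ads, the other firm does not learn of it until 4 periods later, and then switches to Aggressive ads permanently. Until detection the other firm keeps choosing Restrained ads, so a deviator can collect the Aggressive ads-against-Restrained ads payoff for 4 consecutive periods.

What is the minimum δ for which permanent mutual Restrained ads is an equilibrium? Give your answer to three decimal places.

The best deviation is to choose Aggressive ads for all 4 undetected periods, earning 93 each, then 36 forever once detected.
Deviation value: 93(1−δ^4)/(1−δ) + 36δ^4/(1−δ); cooperation value: 47/(1−δ).
IC: 47 ≥ 93(1−δ^4) + 36δ^4 = 93 − 57δ^4.
So δ^4 ≥ 46/57, giving δ ≥ (46/57)^(1/4) ≈ 0.948.

0.948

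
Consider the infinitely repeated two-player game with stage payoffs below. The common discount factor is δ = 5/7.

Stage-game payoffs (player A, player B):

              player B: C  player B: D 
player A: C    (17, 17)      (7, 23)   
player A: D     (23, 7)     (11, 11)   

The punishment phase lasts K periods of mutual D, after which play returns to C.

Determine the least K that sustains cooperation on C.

No profitable deviation requires (17−11)(δ+…+δ^K) ≥ 23−17, i.e. δ+…+δ^K ≥ 1 ≈ 1.0000.
With δ = 5/7, the partial sums are K=1: 0.7143, K=2: 1.2245.
K = 2 is the first length at which the sum reaches 1.0000.

2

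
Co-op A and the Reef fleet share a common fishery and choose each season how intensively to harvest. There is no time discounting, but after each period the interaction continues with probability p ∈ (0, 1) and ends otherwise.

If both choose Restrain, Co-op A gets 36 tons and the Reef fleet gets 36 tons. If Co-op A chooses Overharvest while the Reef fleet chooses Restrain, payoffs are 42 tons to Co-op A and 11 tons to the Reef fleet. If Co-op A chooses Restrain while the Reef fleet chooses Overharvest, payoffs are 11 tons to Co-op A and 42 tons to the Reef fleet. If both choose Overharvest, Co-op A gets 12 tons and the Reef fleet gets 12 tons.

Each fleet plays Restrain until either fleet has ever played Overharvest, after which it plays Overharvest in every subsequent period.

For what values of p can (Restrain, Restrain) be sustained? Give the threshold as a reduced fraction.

Expected cooperation value is 36 + p·36 + p²·36 + … = 36/(1−p); deviation gives 42 + p·12/(1−p).
36 ≥ 42(1−p) + 12p ⇒ 30p ≥ 6 ⇒ p ≥ 6/30 = 1/5.

1/5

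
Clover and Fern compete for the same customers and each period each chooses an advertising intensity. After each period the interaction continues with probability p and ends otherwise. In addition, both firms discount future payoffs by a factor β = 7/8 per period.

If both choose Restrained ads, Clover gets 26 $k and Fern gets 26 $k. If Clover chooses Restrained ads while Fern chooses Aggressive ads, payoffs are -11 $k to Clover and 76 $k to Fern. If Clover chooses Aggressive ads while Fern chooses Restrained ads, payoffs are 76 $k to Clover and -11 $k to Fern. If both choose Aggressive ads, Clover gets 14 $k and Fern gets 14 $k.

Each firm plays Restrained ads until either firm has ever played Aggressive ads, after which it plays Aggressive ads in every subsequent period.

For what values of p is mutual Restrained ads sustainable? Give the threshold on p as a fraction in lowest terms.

Expected continuation weight on next period's payoff is β·p = 7/8·p, which plays the role of the discount factor.
Cooperation requires 7/8·p ≥ (76−26)/(76−14) = 25/31, hence p ≥ 200/217.

200/217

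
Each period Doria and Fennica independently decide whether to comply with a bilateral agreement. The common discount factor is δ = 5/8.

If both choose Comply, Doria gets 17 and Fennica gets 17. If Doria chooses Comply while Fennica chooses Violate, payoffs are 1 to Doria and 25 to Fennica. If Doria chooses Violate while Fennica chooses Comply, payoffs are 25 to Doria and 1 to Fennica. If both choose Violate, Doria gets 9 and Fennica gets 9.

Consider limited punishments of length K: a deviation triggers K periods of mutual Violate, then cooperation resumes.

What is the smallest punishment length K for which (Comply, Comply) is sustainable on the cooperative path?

2

No profitable deviation requires (17−9)(δ+…+δ^K) ≥ 25−17, i.e. δ+…+δ^K ≥ 1 ≈ 1.0000.
With δ = 5/8, the partial sums are K=1: 0.6250, K=2: 1.0156.
K = 2 is the first length at which the sum reaches 1.0000.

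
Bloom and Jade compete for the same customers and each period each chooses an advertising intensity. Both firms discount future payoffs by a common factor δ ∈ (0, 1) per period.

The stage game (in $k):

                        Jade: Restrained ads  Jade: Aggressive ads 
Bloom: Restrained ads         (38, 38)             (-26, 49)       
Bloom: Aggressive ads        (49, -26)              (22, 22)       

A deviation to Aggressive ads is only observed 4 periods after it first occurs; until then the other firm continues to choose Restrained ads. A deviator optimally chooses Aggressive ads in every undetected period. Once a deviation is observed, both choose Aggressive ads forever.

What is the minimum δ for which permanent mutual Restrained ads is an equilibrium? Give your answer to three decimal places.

The best deviation is to choose Aggressive ads for all 4 undetected periods, earning 49 each, then 22 forever once detected.
Deviation value: 49(1−δ^4)/(1−δ) + 22δ^4/(1−δ); cooperation value: 38/(1−δ).
IC: 38 ≥ 49(1−δ^4) + 22δ^4 = 49 − 27δ^4.
So δ^4 ≥ 11/27, giving δ ≥ (11/27)^(1/4) ≈ 0.799.

0.799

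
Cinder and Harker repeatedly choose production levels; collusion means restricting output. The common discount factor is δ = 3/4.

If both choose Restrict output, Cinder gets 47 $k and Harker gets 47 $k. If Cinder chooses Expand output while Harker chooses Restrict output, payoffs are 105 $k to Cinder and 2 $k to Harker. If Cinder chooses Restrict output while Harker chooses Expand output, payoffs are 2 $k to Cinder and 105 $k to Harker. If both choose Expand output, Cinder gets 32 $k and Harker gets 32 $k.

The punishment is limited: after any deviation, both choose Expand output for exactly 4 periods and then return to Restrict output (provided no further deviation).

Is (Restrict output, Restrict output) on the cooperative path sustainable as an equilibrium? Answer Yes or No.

No

IC: δ+…+δ^4 ≥ (105−47)/(47−32) = 58/15.
At δ = 3/4: partial sum = 2.0508 < 3.8667. Cooperation not sustainable.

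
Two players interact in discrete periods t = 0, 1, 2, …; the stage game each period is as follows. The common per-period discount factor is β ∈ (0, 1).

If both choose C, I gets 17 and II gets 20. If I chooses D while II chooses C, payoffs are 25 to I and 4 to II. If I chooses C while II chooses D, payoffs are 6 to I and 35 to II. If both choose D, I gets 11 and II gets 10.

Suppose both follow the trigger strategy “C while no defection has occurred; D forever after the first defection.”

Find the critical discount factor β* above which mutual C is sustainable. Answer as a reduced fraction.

3/5

For I: deviation gain 25−17 = 8, per-period punishment loss 17−11 = 6. IC gives β ≥ 8/14 = 4/7.
For II: gain 15, loss 10 per period, so β ≥ 15/25 = 3/5.
The tighter constraint is II's, so cooperation needs β ≥ 3/5.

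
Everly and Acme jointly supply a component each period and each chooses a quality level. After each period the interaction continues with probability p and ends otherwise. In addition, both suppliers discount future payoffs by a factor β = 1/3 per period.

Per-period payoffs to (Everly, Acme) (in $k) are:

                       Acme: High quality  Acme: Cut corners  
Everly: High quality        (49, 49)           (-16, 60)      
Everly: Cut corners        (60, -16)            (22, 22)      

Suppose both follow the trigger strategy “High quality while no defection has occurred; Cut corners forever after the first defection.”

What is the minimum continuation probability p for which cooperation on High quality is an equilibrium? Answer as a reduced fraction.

33/38

Expected continuation weight on next period's payoff is β·p = 1/3·p, which plays the role of the discount factor.
Cooperation requires 1/3·p ≥ (60−49)/(60−22) = 11/38, hence p ≥ 33/38.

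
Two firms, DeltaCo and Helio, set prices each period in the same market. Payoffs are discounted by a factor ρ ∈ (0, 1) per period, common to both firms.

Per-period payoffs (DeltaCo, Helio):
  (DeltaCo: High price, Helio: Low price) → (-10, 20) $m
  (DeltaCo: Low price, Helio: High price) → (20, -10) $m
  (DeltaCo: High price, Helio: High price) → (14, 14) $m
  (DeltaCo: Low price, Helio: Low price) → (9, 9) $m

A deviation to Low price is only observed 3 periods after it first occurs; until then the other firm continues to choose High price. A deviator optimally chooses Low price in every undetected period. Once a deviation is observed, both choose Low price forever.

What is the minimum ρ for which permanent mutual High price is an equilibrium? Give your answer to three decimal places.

0.817

Deviating for the 3 undetected periods gains 20−14 = 6 per period over cooperation, then loses 14−9 = 5 per period forever once punishment starts.
Gain: 6(1 + ρ + … + ρ^2); loss: 5·ρ^3/(1−ρ).
No profitable deviation ⇔ 6(1−ρ^3) ≤ 5·ρ^3, i.e. ρ^3 ≥ 6/(6+5) = 6/11.
Hence ρ ≥ (6/11)^(1/3) ≈ 0.817.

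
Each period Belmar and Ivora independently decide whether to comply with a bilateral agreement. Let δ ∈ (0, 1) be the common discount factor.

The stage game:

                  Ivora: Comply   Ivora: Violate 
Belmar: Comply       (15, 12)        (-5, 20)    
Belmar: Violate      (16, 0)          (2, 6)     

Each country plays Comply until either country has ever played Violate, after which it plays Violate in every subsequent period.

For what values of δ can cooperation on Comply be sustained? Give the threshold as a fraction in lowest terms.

Belmar's threshold: (16−15)/(16−2) = 1/14.
Ivora's threshold: (20−12)/(20−6) = 4/7.
1/14 < 4/7, so Ivora binds and δ* = 4/7.

4/7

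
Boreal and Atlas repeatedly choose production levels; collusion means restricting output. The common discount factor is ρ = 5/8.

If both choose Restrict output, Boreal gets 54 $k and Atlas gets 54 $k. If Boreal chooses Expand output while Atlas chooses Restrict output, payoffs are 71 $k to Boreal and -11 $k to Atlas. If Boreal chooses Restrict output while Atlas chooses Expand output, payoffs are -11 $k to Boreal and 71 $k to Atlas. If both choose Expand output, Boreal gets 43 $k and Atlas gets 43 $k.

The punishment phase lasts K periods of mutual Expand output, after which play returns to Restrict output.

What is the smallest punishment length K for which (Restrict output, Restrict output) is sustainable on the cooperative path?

6

Need Σ_{k=1}^{K} ρ^k ≥ (71−54)/(54−43) = 1.5455 at ρ = 5/8.
At K = 5 the sum is 1.5077 < 1.5455; at K = 6 it is 1.5673 ≥ 1.5455.
So the minimum punishment length is K = 6.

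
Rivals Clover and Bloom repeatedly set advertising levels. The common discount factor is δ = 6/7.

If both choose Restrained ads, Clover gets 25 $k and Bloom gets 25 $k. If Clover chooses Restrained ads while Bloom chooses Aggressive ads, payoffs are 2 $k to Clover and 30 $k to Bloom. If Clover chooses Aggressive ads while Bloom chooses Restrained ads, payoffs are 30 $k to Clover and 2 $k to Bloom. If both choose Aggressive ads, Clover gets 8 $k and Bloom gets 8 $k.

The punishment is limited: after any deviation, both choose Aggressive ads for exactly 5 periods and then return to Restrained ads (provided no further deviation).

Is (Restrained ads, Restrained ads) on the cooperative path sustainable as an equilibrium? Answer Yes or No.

Yes

IC: δ+…+δ^5 ≥ (30−25)/(25−8) = 5/17.
At δ = 6/7: partial sum = 3.2240 ≥ 0.2941. Cooperation sustainable.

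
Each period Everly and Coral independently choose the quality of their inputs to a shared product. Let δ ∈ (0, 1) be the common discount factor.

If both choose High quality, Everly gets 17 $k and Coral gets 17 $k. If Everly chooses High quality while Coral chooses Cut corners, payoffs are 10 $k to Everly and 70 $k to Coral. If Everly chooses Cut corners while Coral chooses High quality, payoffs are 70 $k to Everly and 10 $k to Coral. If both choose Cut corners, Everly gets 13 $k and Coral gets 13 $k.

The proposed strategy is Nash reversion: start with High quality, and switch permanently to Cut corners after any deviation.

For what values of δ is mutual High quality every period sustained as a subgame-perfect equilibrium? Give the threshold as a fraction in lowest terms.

One-period gain from deviating is 70 − 17 = 53. The loss is 17 − 13 = 4 in every subsequent period, with present value 4·δ/(1−δ).
Deviation is unprofitable when 4·δ/(1−δ) ≥ 53, i.e. δ/(1−δ) ≥ 53/4.
Equivalently δ ≥ 53/(53+4) = 53/57.

53/57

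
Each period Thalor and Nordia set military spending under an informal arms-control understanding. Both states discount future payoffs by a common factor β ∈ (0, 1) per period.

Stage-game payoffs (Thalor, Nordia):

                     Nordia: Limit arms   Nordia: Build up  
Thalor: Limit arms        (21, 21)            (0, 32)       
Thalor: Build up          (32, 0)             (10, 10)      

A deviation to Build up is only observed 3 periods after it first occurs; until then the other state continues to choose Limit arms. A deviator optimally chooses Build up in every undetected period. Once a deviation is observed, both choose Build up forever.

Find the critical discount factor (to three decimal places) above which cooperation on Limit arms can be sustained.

A deviator earns 32 for 3 periods, then 10 forever; cooperating earns 21 forever. Multiplying the IC by (1−β):
21 ≥ 32(1−β^3) + 10β^3, so 22·β^3 ≥ 11 and β^3 ≥ 1/2.
β ≥ (1/2)^(1/3) ≈ 0.794.

0.794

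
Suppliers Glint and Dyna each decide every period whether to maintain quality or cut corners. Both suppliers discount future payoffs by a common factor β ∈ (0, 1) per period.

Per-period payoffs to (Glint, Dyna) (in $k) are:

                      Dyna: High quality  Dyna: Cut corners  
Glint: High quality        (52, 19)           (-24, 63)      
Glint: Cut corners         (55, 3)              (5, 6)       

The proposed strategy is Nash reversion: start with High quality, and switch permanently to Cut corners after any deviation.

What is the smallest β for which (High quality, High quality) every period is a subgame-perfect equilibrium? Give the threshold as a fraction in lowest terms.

Glint's threshold: (55−52)/(55−5) = 3/50.
Dyna's threshold: (63−19)/(63−6) = 44/57.
3/50 < 44/57, so Dyna binds and β* = 44/57.

44/57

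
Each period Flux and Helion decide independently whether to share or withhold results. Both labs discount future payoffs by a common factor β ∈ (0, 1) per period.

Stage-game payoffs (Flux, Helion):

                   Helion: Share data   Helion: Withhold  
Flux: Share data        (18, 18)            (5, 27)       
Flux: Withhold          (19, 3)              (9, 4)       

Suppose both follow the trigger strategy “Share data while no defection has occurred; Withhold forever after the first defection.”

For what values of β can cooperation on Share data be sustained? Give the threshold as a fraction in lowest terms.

9/23

Flux: cooperation gives 18 each period; deviation gives 19 once then 9 forever.
  18/(1−β) ≥ 19 + 9β/(1−β) ⇒ β ≥ 1/10.
Helion: cooperation gives 18 each period; deviation gives 27 once then 4 forever.
  β ≥ 9/23.
Both must hold, so the binding constraint is Helion's: β ≥ 9/23.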